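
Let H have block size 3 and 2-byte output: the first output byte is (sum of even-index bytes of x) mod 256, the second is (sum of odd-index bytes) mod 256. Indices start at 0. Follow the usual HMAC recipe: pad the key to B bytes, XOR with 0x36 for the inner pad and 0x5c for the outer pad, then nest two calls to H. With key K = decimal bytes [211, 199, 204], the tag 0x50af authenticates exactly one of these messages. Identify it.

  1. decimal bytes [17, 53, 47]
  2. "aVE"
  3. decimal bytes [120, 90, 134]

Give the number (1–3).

Key decimal bytes [211, 199, 204] = d3 c7 cc is exactly B = 3 bytes: K' = d3 c7 cc.
K' ⊕ ipad = e5 f1 fa; K' ⊕ opad = 8f 9b 90.
m1: inner = H(e5 f1 fa 11 35 2f) = 14 31; tag = H(8f 9b 90 14 31) = 50af ← matches
m2: inner = H(e5 f1 fa 61 56 45) = 35 97; tag = H(8f 9b 90 35 97) = b6d0
m3: inner = H(e5 f1 fa 78 5a 86) = 39 ef; tag = H(8f 9b 90 39 ef) = 0ed4

1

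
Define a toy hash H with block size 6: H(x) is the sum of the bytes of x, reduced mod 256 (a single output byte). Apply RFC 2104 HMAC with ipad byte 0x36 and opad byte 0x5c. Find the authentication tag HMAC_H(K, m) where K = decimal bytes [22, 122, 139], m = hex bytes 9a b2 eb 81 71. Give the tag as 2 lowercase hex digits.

4f

Key decimal bytes [22, 122, 139] = 16 7a 8b is 3 bytes ≤ B = 6; zero-pad to 6 bytes: K' = 16 7a 8b 00 00 00.
K' ⊕ ipad = 20 4c bd 36 36 36.  K' ⊕ opad = 4a 26 d7 5c 5c 5c.
Inner input = (K'⊕ipad) ∥ m = 20 4c bd 36 36 36 ∥ 9a b2 eb 81 71.
Inner hash: sum = 32+76+189+54+54+54+154+178+235+129+113 = 1268; mod 256 = 244 → f4.
Outer input = (K'⊕opad) ∥ inner = 4a 26 d7 5c 5c 5c ∥ f4.
Outer hash (tag): sum = 74+38+215+92+92+92+244 = 847; mod 256 = 79 → 4f.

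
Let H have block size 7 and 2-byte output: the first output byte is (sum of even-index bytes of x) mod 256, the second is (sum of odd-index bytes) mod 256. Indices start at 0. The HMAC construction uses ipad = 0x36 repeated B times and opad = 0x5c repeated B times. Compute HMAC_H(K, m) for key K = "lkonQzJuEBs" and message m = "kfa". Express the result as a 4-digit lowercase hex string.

fa2e

Key "lkonQzJuEBs" = 6c 6b 6f 6e 51 7a 4a 75 45 42 73 is 11 bytes > B = 7, so hash it first: H(key) = 2e 0a, then zero-pad to 7 bytes: K' = 2e 0a 00 00 00 00 00.
K' ⊕ ipad = 18 3c 36 36 36 36 36.  K' ⊕ opad = 72 56 5c 5c 5c 5c 5c.
Inner input = (K'⊕ipad) ∥ m = 18 3c 36 36 36 36 36 ∥ 6b 66 61.
Inner hash: even-index sum = 288 mod 256 = 32; odd-index sum = 372 mod 256 = 116 → 20 74.
Outer input = (K'⊕opad) ∥ inner = 72 56 5c 5c 5c 5c 5c ∥ 20 74.
Outer hash (tag): even-index sum = 506 mod 256 = 250; odd-index sum = 302 mod 256 = 46 → fa 2e.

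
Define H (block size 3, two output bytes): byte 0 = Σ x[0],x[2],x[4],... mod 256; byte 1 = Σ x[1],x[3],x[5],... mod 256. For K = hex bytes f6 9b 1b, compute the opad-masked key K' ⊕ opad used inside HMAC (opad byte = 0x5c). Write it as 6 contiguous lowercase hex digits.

Key hex bytes f6 9b 1b is exactly B = 3 bytes: K' = f6 9b 1b.
XOR each byte with 0x5c: f6⊕5c=aa, 9b⊕5c=c7, 1b⊕5c=47.

aac747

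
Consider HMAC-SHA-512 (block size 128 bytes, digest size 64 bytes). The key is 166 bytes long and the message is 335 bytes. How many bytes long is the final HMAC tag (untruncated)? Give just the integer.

64

The tag is one SHA-512 digest: 64 bytes.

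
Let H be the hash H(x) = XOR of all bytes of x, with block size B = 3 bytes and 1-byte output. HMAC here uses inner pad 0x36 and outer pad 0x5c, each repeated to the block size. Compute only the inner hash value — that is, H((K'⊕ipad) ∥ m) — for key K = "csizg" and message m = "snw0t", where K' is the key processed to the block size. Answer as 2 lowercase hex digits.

Key "csizg" = 63 73 69 7a 67 is 5 bytes > B = 3, so hash it first: H(key) = 64, then zero-pad to 3 bytes: K' = 64 00 00.
K' ⊕ ipad = 52 36 36.
Inner input = 52 36 36 ∥ 73 6e 77 30 74.
Inner hash: XOR 52⊕36⊕36⊕73⊕6e⊕77⊕30⊕74 = 7c.

7c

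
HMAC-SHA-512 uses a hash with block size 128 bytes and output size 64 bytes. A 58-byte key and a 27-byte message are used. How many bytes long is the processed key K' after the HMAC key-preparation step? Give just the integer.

Key is 58 ≤ 128 bytes, zero-padded: |K'| = 128.

128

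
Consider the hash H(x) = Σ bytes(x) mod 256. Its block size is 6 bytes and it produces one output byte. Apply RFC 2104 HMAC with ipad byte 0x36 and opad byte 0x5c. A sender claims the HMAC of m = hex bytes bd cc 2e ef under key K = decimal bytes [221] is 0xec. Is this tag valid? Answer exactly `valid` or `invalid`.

valid

Key decimal bytes [221] = dd is 1 byte ≤ B = 6; zero-pad to 6 bytes: K' = dd 00 00 00 00 00.
K' ⊕ ipad = eb 36 36 36 36 36; K' ⊕ opad = 81 5c 5c 5c 5c 5c.
Inner hash: sum = 235+54+54+54+54+54+189+204+46+239 = 1183; mod 256 = 159 → 9f.
Outer hash (recomputed tag): sum = 129+92+92+92+92+92+159 = 748; mod 256 = 236 → ec.
Recomputed tag = ec; claimed = ec → match.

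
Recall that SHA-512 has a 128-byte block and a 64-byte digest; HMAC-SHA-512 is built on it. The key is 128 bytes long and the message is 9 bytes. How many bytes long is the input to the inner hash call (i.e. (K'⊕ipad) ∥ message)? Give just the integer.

137

Key is 128 ≤ 128 bytes, zero-padded: |K'| = 128.
Inner input = (K'⊕ipad) ∥ m → 128 + 9 = 137 bytes.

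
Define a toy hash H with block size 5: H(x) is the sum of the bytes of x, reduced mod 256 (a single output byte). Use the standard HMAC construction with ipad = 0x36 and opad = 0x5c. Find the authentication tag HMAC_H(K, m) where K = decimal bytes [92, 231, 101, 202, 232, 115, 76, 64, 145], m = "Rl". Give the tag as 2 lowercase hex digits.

98

Key decimal bytes [92, 231, 101, 202, 232, 115, 76, 64, 145] = 5c e7 65 ca e8 73 4c 40 91 is 9 bytes > B = 5, so hash it first: H(key) = ea, then zero-pad to 5 bytes: K' = ea 00 00 00 00.
K' ⊕ ipad = dc 36 36 36 36.  K' ⊕ opad = b6 5c 5c 5c 5c.
Inner input = (K'⊕ipad) ∥ m = dc 36 36 36 36 ∥ 52 6c.
Inner hash: sum = 220+54+54+54+54+82+108 = 626; mod 256 = 114 → 72.
Outer input = (K'⊕opad) ∥ inner = b6 5c 5c 5c 5c ∥ 72.
Outer hash (tag): sum = 182+92+92+92+92+114 = 664; mod 256 = 152 → 98.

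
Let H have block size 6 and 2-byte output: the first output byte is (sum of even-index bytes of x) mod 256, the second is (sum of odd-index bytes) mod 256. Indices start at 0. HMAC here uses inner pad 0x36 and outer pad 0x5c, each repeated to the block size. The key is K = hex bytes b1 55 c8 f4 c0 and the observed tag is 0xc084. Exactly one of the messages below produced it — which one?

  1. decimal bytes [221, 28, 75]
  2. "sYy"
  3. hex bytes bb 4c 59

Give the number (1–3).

Key hex bytes b1 55 c8 f4 c0 is 5 bytes ≤ B = 6; zero-pad to 6 bytes: K' = b1 55 c8 f4 c0 00.
K' ⊕ ipad = 87 63 fe c2 f6 36; K' ⊕ opad = ed 09 94 a8 9c 5c.
m1: inner = H(87 63 fe c2 f6 36 dd 1c 4b) = a3 77; tag = H(ed 09 94 a8 9c 5c a3 77) = c084 ← matches
m2: inner = H(87 63 fe c2 f6 36 73 59 79) = 67 b4; tag = H(ed 09 94 a8 9c 5c 67 b4) = 84c1
m3: inner = H(87 63 fe c2 f6 36 bb 4c 59) = 8f a7; tag = H(ed 09 94 a8 9c 5c 8f a7) = acb4

1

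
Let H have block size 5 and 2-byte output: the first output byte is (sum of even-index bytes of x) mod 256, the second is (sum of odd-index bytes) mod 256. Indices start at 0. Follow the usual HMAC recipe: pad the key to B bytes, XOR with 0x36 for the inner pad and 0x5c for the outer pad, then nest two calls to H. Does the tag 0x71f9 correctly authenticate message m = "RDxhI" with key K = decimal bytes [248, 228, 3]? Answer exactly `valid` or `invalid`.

Key decimal bytes [248, 228, 3] = f8 e4 03 is 3 bytes ≤ B = 5; zero-pad to 5 bytes: K' = f8 e4 03 00 00.
K' ⊕ ipad = ce d2 35 36 36; K' ⊕ opad = a4 b8 5f 5c 5c.
Inner hash: even-index sum = 485 mod 256 = 229; odd-index sum = 539 mod 256 = 27 → e5 1b.
Outer hash (recomputed tag): even-index sum = 378 mod 256 = 122; odd-index sum = 505 mod 256 = 249 → 7a f9.
Recomputed tag = 7af9; claimed = 71f9 → mismatch.

invalid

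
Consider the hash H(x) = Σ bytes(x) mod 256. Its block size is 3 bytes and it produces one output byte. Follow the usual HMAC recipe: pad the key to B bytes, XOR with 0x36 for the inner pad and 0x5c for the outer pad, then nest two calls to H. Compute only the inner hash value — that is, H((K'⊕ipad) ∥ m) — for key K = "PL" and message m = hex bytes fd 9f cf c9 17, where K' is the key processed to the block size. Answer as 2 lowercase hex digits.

Key "PL" = 50 4c is 2 bytes ≤ B = 3; zero-pad to 3 bytes: K' = 50 4c 00.
K' ⊕ ipad = 66 7a 36.
Inner input = 66 7a 36 ∥ fd 9f cf c9 17.
Inner hash: sum = 102+122+54+253+159+207+201+23 = 1121; mod 256 = 97 → 61.

61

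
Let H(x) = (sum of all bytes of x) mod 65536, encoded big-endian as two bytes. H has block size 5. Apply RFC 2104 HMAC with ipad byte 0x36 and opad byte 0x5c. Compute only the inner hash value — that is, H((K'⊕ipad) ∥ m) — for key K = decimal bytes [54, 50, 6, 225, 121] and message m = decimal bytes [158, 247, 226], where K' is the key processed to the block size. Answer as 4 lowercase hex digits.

03d1

Key decimal bytes [54, 50, 6, 225, 121] = 36 32 06 e1 79 is exactly B = 5 bytes: K' = 36 32 06 e1 79.
K' ⊕ ipad = 00 04 30 d7 4f.
Inner input = 00 04 30 d7 4f ∥ 9e f7 e2.
Inner hash: sum = 0+4+48+215+79+158+247+226 = 977 → 03 d1.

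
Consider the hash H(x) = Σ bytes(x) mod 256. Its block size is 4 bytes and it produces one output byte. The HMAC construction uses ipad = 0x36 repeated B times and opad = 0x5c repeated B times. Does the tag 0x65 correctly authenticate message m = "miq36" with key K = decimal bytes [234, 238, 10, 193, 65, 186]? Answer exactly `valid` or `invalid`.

invalid

Key decimal bytes [234, 238, 10, 193, 65, 186] = ea ee 0a c1 41 ba is 6 bytes > B = 4, so hash it first: H(key) = 9e, then zero-pad to 4 bytes: K' = 9e 00 00 00.
K' ⊕ ipad = a8 36 36 36; K' ⊕ opad = c2 5c 5c 5c.
Inner hash: sum = 168+54+54+54+109+105+113+51+54 = 762; mod 256 = 250 → fa.
Outer hash (recomputed tag): sum = 194+92+92+92+250 = 720; mod 256 = 208 → d0.
Recomputed tag = d0; claimed = 65 → mismatch.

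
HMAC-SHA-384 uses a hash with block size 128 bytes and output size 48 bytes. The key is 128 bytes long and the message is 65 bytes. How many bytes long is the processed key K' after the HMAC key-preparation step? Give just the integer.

128

Key is 128 ≤ 128 bytes, zero-padded: |K'| = 128.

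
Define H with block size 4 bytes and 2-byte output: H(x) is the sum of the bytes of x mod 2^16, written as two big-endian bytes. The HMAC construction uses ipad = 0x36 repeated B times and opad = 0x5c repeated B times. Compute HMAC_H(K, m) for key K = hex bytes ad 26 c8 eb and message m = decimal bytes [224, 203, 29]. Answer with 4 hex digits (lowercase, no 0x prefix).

0308

Key hex bytes ad 26 c8 eb is exactly B = 4 bytes: K' = ad 26 c8 eb.
K' ⊕ ipad = 9b 10 fe dd.  K' ⊕ opad = f1 7a 94 b7.
Inner input = (K'⊕ipad) ∥ m = 9b 10 fe dd ∥ e0 cb 1d.
Inner hash: sum = 155+16+254+221+224+203+29 = 1102 → 04 4e.
Outer input = (K'⊕opad) ∥ inner = f1 7a 94 b7 ∥ 04 4e.
Outer hash (tag): sum = 241+122+148+183+4+78 = 776 → 03 08.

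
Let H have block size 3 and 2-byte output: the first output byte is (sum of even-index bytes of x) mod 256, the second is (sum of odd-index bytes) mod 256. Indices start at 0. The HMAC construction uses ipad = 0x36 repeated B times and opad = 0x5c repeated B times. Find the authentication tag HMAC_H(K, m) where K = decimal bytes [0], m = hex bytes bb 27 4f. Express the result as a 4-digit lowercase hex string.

f8ef

Key decimal bytes [0] = 00 is 1 byte ≤ B = 3; zero-pad to 3 bytes: K' = 00 00 00.
K' ⊕ ipad = 36 36 36.  K' ⊕ opad = 5c 5c 5c.
Inner input = (K'⊕ipad) ∥ m = 36 36 36 ∥ bb 27 4f.
Inner hash: even-index sum = 147 mod 256 = 147; odd-index sum = 320 mod 256 = 64 → 93 40.
Outer input = (K'⊕opad) ∥ inner = 5c 5c 5c ∥ 93 40.
Outer hash (tag): even-index sum = 248 mod 256 = 248; odd-index sum = 239 mod 256 = 239 → f8 ef.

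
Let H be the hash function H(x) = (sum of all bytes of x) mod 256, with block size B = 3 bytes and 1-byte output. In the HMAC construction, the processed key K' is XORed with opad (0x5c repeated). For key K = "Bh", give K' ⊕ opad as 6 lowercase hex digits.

1e345c

Key "Bh" = 42 68 is 2 bytes ≤ B = 3; zero-pad to 3 bytes: K' = 42 68 00.
XOR each byte with 0x5c: 42⊕5c=1e, 68⊕5c=34, 00⊕5c=5c.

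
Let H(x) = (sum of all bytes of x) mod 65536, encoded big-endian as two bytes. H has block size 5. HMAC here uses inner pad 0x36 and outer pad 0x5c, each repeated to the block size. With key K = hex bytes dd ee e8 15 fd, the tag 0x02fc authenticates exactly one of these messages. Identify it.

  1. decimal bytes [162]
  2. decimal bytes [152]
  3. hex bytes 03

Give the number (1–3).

2

Key hex bytes dd ee e8 15 fd is exactly B = 5 bytes: K' = dd ee e8 15 fd.
K' ⊕ ipad = eb d8 de 23 cb; K' ⊕ opad = 81 b2 b4 49 a1.
m1: inner = H(eb d8 de 23 cb a2) = 04 31; tag = H(81 b2 b4 49 a1 04 31) = 0306
m2: inner = H(eb d8 de 23 cb 98) = 04 27; tag = H(81 b2 b4 49 a1 04 27) = 02fc ← matches
m3: inner = H(eb d8 de 23 cb 03) = 03 92; tag = H(81 b2 b4 49 a1 03 92) = 0366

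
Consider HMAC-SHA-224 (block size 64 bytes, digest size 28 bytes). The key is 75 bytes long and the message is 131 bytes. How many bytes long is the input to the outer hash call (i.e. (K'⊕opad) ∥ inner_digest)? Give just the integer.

92

Key is 75 > 64 bytes, so it is hashed to 28 bytes then zero-padded to 64: |K'| = 64.
Outer input = (K'⊕opad) ∥ H(inner) → 64 + 28 = 92 bytes.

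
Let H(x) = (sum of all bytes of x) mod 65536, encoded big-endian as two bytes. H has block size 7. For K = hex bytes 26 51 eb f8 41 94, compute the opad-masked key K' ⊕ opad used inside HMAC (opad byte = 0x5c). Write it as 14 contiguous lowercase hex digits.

7a0db7a41dc85c

Key hex bytes 26 51 eb f8 41 94 is 6 bytes ≤ B = 7; zero-pad to 7 bytes: K' = 26 51 eb f8 41 94 00.
XOR each byte with 0x5c: 26⊕5c=7a, 51⊕5c=0d, eb⊕5c=b7, f8⊕5c=a4, 41⊕5c=1d, 94⊕5c=c8, 00⊕5c=5c.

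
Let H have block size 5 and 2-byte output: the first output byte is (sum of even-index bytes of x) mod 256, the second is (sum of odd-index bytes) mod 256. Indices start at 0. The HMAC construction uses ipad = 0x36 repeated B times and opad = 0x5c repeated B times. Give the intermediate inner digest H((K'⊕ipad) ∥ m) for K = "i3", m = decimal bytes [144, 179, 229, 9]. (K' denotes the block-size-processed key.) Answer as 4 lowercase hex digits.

87b0

Key "i3" = 69 33 is 2 bytes ≤ B = 5; zero-pad to 5 bytes: K' = 69 33 00 00 00.
K' ⊕ ipad = 5f 05 36 36 36.
Inner input = 5f 05 36 36 36 ∥ 90 b3 e5 09.
Inner hash: even-index sum = 391 mod 256 = 135; odd-index sum = 432 mod 256 = 176 → 87 b0.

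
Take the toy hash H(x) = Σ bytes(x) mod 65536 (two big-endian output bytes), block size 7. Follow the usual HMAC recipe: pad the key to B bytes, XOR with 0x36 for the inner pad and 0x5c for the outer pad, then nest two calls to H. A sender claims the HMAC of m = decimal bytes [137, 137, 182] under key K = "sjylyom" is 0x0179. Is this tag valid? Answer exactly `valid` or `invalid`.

Key "sjylyom" = 73 6a 79 6c 79 6f 6d is exactly B = 7 bytes: K' = 73 6a 79 6c 79 6f 6d.
K' ⊕ ipad = 45 5c 4f 5a 4f 59 5b; K' ⊕ opad = 2f 36 25 30 25 33 31.
Inner hash: sum = 69+92+79+90+79+89+91+137+137+182 = 1045 → 04 15.
Outer hash (recomputed tag): sum = 47+54+37+48+37+51+49+4+21 = 348 → 01 5c.
Recomputed tag = 015c; claimed = 0179 → mismatch.

invalid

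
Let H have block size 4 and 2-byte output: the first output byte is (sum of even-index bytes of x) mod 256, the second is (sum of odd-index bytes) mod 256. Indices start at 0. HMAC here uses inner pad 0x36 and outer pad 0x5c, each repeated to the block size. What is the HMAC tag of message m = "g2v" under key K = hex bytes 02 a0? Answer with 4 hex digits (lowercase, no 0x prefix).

0156

Key hex bytes 02 a0 is 2 bytes ≤ B = 4; zero-pad to 4 bytes: K' = 02 a0 00 00.
K' ⊕ ipad = 34 96 36 36.  K' ⊕ opad = 5e fc 5c 5c.
Inner input = (K'⊕ipad) ∥ m = 34 96 36 36 ∥ 67 32 76.
Inner hash: even-index sum = 327 mod 256 = 71; odd-index sum = 254 mod 256 = 254 → 47 fe.
Outer input = (K'⊕opad) ∥ inner = 5e fc 5c 5c ∥ 47 fe.
Outer hash (tag): even-index sum = 257 mod 256 = 1; odd-index sum = 598 mod 256 = 86 → 01 56.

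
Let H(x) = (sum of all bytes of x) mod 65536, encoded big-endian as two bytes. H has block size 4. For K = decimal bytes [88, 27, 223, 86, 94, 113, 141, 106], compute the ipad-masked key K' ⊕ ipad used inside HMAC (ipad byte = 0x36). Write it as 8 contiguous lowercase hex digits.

Key decimal bytes [88, 27, 223, 86, 94, 113, 141, 106] = 58 1b df 56 5e 71 8d 6a is 8 bytes > B = 4, so hash it first: H(key) = 03 6e, then zero-pad to 4 bytes: K' = 03 6e 00 00.
XOR each byte with 0x36: 03⊕36=35, 6e⊕36=58, 00⊕36=36, 00⊕36=36.

35583636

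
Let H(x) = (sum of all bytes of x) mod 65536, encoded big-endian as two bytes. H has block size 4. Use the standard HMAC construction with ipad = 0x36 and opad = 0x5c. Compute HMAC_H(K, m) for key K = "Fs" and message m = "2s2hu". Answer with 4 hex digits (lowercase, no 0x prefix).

Key "Fs" = 46 73 is 2 bytes ≤ B = 4; zero-pad to 4 bytes: K' = 46 73 00 00.
K' ⊕ ipad = 70 45 36 36.  K' ⊕ opad = 1a 2f 5c 5c.
Inner input = (K'⊕ipad) ∥ m = 70 45 36 36 ∥ 32 73 32 68 75.
Inner hash: sum = 112+69+54+54+50+115+50+104+117 = 725 → 02 d5.
Outer input = (K'⊕opad) ∥ inner = 1a 2f 5c 5c ∥ 02 d5.
Outer hash (tag): sum = 26+47+92+92+2+213 = 472 → 01 d8.

01d8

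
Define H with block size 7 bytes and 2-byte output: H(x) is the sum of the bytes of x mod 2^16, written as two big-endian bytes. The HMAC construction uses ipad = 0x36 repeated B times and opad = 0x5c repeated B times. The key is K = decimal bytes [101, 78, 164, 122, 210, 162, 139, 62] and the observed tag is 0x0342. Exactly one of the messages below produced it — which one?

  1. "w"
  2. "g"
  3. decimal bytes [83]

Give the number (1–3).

Key decimal bytes [101, 78, 164, 122, 210, 162, 139, 62] = 65 4e a4 7a d2 a2 8b 3e is 8 bytes > B = 7, so hash it first: H(key) = 04 0e, then zero-pad to 7 bytes: K' = 04 0e 00 00 00 00 00.
K' ⊕ ipad = 32 38 36 36 36 36 36; K' ⊕ opad = 58 52 5c 5c 5c 5c 5c.
m1: inner = H(32 38 36 36 36 36 36 77) = 01 ef; tag = H(58 52 5c 5c 5c 5c 5c 01 ef) = 0366
m2: inner = H(32 38 36 36 36 36 36 67) = 01 df; tag = H(58 52 5c 5c 5c 5c 5c 01 df) = 0356
m3: inner = H(32 38 36 36 36 36 36 53) = 01 cb; tag = H(58 52 5c 5c 5c 5c 5c 01 cb) = 0342 ← matches

3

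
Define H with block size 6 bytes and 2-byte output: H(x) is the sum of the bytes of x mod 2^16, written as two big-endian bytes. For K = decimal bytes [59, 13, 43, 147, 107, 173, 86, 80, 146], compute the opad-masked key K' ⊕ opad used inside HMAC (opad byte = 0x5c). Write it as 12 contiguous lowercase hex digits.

5f0a5c5c5c5c

Key decimal bytes [59, 13, 43, 147, 107, 173, 86, 80, 146] = 3b 0d 2b 93 6b ad 56 50 92 is 9 bytes > B = 6, so hash it first: H(key) = 03 56, then zero-pad to 6 bytes: K' = 03 56 00 00 00 00.
XOR each byte with 0x5c: 03⊕5c=5f, 56⊕5c=0a, 00⊕5c=5c, 00⊕5c=5c, 00⊕5c=5c, 00⊕5c=5c.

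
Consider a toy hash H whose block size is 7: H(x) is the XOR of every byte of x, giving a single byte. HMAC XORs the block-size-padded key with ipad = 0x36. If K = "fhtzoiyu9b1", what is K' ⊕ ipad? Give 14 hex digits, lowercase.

Key "fhtzoiyu9b1" = 66 68 74 7a 6f 69 79 75 39 62 31 is 11 bytes > B = 7, so hash it first: H(key) = 60, then zero-pad to 7 bytes: K' = 60 00 00 00 00 00 00.
XOR each byte with 0x36: 60⊕36=56, 00⊕36=36, 00⊕36=36, 00⊕36=36, 00⊕36=36, 00⊕36=36, 00⊕36=36.

56363636363636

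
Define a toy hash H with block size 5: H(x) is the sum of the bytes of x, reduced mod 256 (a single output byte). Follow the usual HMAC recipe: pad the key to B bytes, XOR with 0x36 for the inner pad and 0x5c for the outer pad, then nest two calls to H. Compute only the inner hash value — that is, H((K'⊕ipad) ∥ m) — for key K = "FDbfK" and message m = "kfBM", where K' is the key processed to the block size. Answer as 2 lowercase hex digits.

63

Key "FDbfK" = 46 44 62 66 4b is exactly B = 5 bytes: K' = 46 44 62 66 4b.
K' ⊕ ipad = 70 72 54 50 7d.
Inner input = 70 72 54 50 7d ∥ 6b 66 42 4d.
Inner hash: sum = 112+114+84+80+125+107+102+66+77 = 867; mod 256 = 99 → 63.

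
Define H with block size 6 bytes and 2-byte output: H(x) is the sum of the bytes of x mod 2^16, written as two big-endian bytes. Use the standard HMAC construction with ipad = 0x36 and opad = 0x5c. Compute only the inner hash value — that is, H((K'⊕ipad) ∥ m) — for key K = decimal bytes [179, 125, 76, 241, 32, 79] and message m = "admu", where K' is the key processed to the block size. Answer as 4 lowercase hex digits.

Key decimal bytes [179, 125, 76, 241, 32, 79] = b3 7d 4c f1 20 4f is exactly B = 6 bytes: K' = b3 7d 4c f1 20 4f.
K' ⊕ ipad = 85 4b 7a c7 16 79.
Inner input = 85 4b 7a c7 16 79 ∥ 61 64 6d 75.
Inner hash: sum = 133+75+122+199+22+121+97+100+109+117 = 1095 → 04 47.

0447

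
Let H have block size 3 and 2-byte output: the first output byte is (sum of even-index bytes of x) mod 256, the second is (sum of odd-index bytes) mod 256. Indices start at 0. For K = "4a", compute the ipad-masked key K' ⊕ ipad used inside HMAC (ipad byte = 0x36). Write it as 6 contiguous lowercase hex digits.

Key "4a" = 34 61 is 2 bytes ≤ B = 3; zero-pad to 3 bytes: K' = 34 61 00.
XOR each byte with 0x36: 34⊕36=02, 61⊕36=57, 00⊕36=36.

025736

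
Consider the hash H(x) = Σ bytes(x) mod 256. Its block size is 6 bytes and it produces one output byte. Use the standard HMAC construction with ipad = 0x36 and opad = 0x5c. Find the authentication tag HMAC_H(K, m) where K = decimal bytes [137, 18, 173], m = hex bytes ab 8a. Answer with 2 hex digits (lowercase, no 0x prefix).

7d

Key decimal bytes [137, 18, 173] = 89 12 ad is 3 bytes ≤ B = 6; zero-pad to 6 bytes: K' = 89 12 ad 00 00 00.
K' ⊕ ipad = bf 24 9b 36 36 36.  K' ⊕ opad = d5 4e f1 5c 5c 5c.
Inner input = (K'⊕ipad) ∥ m = bf 24 9b 36 36 36 ∥ ab 8a.
Inner hash: sum = 191+36+155+54+54+54+171+138 = 853; mod 256 = 85 → 55.
Outer input = (K'⊕opad) ∥ inner = d5 4e f1 5c 5c 5c ∥ 55.
Outer hash (tag): sum = 213+78+241+92+92+92+85 = 893; mod 256 = 125 → 7d.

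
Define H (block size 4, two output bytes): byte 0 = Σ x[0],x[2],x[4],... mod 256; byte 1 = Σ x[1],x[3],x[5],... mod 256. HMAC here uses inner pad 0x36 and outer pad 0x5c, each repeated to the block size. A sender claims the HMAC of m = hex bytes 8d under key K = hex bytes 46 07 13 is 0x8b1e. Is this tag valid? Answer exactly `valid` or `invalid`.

valid

Key hex bytes 46 07 13 is 3 bytes ≤ B = 4; zero-pad to 4 bytes: K' = 46 07 13 00.
K' ⊕ ipad = 70 31 25 36; K' ⊕ opad = 1a 5b 4f 5c.
Inner hash: even-index sum = 290 mod 256 = 34; odd-index sum = 103 mod 256 = 103 → 22 67.
Outer hash (recomputed tag): even-index sum = 139 mod 256 = 139; odd-index sum = 286 mod 256 = 30 → 8b 1e.
Recomputed tag = 8b1e; claimed = 8b1e → match.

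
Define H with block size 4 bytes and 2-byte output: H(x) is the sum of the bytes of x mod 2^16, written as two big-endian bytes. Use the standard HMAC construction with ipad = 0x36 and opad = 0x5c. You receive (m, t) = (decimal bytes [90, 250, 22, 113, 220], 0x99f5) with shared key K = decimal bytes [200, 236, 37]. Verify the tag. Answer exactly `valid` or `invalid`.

invalid

Key decimal bytes [200, 236, 37] = c8 ec 25 is 3 bytes ≤ B = 4; zero-pad to 4 bytes: K' = c8 ec 25 00.
K' ⊕ ipad = fe da 13 36; K' ⊕ opad = 94 b0 79 5c.
Inner hash: sum = 254+218+19+54+90+250+22+113+220 = 1240 → 04 d8.
Outer hash (recomputed tag): sum = 148+176+121+92+4+216 = 757 → 02 f5.
Recomputed tag = 02f5; claimed = 99f5 → mismatch.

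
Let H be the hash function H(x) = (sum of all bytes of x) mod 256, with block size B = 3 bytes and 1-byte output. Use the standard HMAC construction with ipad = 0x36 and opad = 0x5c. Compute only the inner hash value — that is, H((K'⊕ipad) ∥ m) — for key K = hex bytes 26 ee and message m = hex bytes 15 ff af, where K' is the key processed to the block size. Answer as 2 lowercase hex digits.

Key hex bytes 26 ee is 2 bytes ≤ B = 3; zero-pad to 3 bytes: K' = 26 ee 00.
K' ⊕ ipad = 10 d8 36.
Inner input = 10 d8 36 ∥ 15 ff af.
Inner hash: sum = 16+216+54+21+255+175 = 737; mod 256 = 225 → e1.

e1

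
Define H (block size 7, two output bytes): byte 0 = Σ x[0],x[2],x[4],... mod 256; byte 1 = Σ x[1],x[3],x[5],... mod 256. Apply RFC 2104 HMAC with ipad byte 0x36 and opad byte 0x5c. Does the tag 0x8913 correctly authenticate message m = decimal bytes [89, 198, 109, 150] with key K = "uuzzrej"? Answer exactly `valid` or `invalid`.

Key "uuzzrej" = 75 75 7a 7a 72 65 6a is exactly B = 7 bytes: K' = 75 75 7a 7a 72 65 6a.
K' ⊕ ipad = 43 43 4c 4c 44 53 5c; K' ⊕ opad = 29 29 26 26 2e 39 36.
Inner hash: even-index sum = 651 mod 256 = 139; odd-index sum = 424 mod 256 = 168 → 8b a8.
Outer hash (recomputed tag): even-index sum = 347 mod 256 = 91; odd-index sum = 275 mod 256 = 19 → 5b 13.
Recomputed tag = 5b13; claimed = 8913 → mismatch.

invalid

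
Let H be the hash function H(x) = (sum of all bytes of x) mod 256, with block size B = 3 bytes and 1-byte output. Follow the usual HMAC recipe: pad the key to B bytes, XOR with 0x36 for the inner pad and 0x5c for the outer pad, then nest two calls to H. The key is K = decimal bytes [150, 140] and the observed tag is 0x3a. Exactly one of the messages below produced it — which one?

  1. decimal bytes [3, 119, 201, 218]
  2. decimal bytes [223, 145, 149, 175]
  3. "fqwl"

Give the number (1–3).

2

Key decimal bytes [150, 140] = 96 8c is 2 bytes ≤ B = 3; zero-pad to 3 bytes: K' = 96 8c 00.
K' ⊕ ipad = a0 ba 36; K' ⊕ opad = ca d0 5c.
m1: inner = H(a0 ba 36 03 77 c9 da) = ad; tag = H(ca d0 5c ad) = a3
m2: inner = H(a0 ba 36 df 91 95 af) = 44; tag = H(ca d0 5c 44) = 3a ← matches
m3: inner = H(a0 ba 36 66 71 77 6c) = 4a; tag = H(ca d0 5c 4a) = 40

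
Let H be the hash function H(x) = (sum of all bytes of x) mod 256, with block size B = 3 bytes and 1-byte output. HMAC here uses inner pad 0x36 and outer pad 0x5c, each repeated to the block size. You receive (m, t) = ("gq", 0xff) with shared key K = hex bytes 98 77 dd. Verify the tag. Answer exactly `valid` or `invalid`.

Key hex bytes 98 77 dd is exactly B = 3 bytes: K' = 98 77 dd.
K' ⊕ ipad = ae 41 eb; K' ⊕ opad = c4 2b 81.
Inner hash: sum = 174+65+235+103+113 = 690; mod 256 = 178 → b2.
Outer hash (recomputed tag): sum = 196+43+129+178 = 546; mod 256 = 34 → 22.
Recomputed tag = 22; claimed = ff → mismatch.

invalid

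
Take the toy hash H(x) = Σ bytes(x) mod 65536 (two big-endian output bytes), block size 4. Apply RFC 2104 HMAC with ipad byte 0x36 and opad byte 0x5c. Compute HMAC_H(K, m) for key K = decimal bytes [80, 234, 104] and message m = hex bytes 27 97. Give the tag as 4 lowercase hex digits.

Key decimal bytes [80, 234, 104] = 50 ea 68 is 3 bytes ≤ B = 4; zero-pad to 4 bytes: K' = 50 ea 68 00.
K' ⊕ ipad = 66 dc 5e 36.  K' ⊕ opad = 0c b6 34 5c.
Inner input = (K'⊕ipad) ∥ m = 66 dc 5e 36 ∥ 27 97.
Inner hash: sum = 102+220+94+54+39+151 = 660 → 02 94.
Outer input = (K'⊕opad) ∥ inner = 0c b6 34 5c ∥ 02 94.
Outer hash (tag): sum = 12+182+52+92+2+148 = 488 → 01 e8.

01e8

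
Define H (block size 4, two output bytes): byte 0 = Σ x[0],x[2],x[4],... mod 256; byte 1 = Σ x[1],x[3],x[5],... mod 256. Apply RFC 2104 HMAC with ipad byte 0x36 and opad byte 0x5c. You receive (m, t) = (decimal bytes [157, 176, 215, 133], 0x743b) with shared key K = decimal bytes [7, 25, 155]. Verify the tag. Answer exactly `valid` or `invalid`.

valid

Key decimal bytes [7, 25, 155] = 07 19 9b is 3 bytes ≤ B = 4; zero-pad to 4 bytes: K' = 07 19 9b 00.
K' ⊕ ipad = 31 2f ad 36; K' ⊕ opad = 5b 45 c7 5c.
Inner hash: even-index sum = 594 mod 256 = 82; odd-index sum = 410 mod 256 = 154 → 52 9a.
Outer hash (recomputed tag): even-index sum = 372 mod 256 = 116; odd-index sum = 315 mod 256 = 59 → 74 3b.
Recomputed tag = 743b; claimed = 743b → match.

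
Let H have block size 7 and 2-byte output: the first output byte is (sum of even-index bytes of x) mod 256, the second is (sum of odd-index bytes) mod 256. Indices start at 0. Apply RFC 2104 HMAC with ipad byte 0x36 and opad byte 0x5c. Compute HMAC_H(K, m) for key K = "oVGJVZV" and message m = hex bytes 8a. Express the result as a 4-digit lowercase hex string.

34b0

Key "oVGJVZV" = 6f 56 47 4a 56 5a 56 is exactly B = 7 bytes: K' = 6f 56 47 4a 56 5a 56.
K' ⊕ ipad = 59 60 71 7c 60 6c 60.  K' ⊕ opad = 33 0a 1b 16 0a 06 0a.
Inner input = (K'⊕ipad) ∥ m = 59 60 71 7c 60 6c 60 ∥ 8a.
Inner hash: even-index sum = 394 mod 256 = 138; odd-index sum = 466 mod 256 = 210 → 8a d2.
Outer input = (K'⊕opad) ∥ inner = 33 0a 1b 16 0a 06 0a ∥ 8a d2.
Outer hash (tag): even-index sum = 308 mod 256 = 52; odd-index sum = 176 mod 256 = 176 → 34 b0.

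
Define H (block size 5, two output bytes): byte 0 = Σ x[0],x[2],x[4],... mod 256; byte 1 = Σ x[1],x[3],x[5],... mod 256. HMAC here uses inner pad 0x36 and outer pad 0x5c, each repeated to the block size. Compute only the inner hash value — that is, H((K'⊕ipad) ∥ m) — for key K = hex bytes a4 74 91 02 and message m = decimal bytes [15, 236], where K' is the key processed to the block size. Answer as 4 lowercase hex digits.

Key hex bytes a4 74 91 02 is 4 bytes ≤ B = 5; zero-pad to 5 bytes: K' = a4 74 91 02 00.
K' ⊕ ipad = 92 42 a7 34 36.
Inner input = 92 42 a7 34 36 ∥ 0f ec.
Inner hash: even-index sum = 603 mod 256 = 91; odd-index sum = 133 mod 256 = 133 → 5b 85.

5b85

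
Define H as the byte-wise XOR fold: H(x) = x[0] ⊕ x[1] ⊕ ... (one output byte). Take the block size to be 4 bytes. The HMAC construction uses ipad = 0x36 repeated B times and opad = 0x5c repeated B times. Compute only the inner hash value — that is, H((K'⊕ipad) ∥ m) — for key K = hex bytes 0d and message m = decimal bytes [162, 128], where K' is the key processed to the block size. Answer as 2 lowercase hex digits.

Key hex bytes 0d is 1 byte ≤ B = 4; zero-pad to 4 bytes: K' = 0d 00 00 00.
K' ⊕ ipad = 3b 36 36 36.
Inner input = 3b 36 36 36 ∥ a2 80.
Inner hash: XOR 3b⊕36⊕36⊕36⊕a2⊕80 = 2f.

2f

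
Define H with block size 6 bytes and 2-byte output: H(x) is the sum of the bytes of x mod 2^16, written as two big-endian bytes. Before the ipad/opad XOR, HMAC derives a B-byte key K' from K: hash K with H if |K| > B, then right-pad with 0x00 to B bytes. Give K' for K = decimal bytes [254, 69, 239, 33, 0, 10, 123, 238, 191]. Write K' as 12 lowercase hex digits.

048500000000

|K| = 9 > B = 6, so first hash the key.
H(K): sum = 254+69+239+33+0+10+123+238+191 = 1157 → 04 85.
Zero-pad H(K) = 04 85 to 6 bytes: K' = 04 85 00 00 00 00.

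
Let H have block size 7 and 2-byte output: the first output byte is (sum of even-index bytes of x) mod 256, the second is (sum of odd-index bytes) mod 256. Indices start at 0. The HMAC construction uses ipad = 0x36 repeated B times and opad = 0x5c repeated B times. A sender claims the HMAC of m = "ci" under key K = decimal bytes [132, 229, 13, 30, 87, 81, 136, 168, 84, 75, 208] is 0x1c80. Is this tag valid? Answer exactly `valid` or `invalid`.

valid

Key decimal bytes [132, 229, 13, 30, 87, 81, 136, 168, 84, 75, 208] = 84 e5 0d 1e 57 51 88 a8 54 4b d0 is 11 bytes > B = 7, so hash it first: H(key) = 94 47, then zero-pad to 7 bytes: K' = 94 47 00 00 00 00 00.
K' ⊕ ipad = a2 71 36 36 36 36 36; K' ⊕ opad = c8 1b 5c 5c 5c 5c 5c.
Inner hash: even-index sum = 429 mod 256 = 173; odd-index sum = 320 mod 256 = 64 → ad 40.
Outer hash (recomputed tag): even-index sum = 540 mod 256 = 28; odd-index sum = 384 mod 256 = 128 → 1c 80.
Recomputed tag = 1c80; claimed = 1c80 → match.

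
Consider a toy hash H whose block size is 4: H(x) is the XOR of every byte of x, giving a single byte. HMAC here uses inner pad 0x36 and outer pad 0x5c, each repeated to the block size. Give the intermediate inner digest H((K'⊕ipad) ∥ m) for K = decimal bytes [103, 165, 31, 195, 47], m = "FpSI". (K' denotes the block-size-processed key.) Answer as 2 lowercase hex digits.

1d

Key decimal bytes [103, 165, 31, 195, 47] = 67 a5 1f c3 2f is 5 bytes > B = 4, so hash it first: H(key) = 31, then zero-pad to 4 bytes: K' = 31 00 00 00.
K' ⊕ ipad = 07 36 36 36.
Inner input = 07 36 36 36 ∥ 46 70 53 49.
Inner hash: XOR 07⊕36⊕36⊕36⊕46⊕70⊕53⊕49 = 1d.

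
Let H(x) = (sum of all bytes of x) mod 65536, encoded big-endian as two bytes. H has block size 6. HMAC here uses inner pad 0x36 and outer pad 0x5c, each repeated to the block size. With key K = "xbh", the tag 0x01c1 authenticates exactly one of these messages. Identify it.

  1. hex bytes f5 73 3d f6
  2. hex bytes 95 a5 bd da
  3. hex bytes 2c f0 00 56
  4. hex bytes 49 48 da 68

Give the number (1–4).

Key "xbh" = 78 62 68 is 3 bytes ≤ B = 6; zero-pad to 6 bytes: K' = 78 62 68 00 00 00.
K' ⊕ ipad = 4e 54 5e 36 36 36; K' ⊕ opad = 24 3e 34 5c 5c 5c.
m1: inner = H(4e 54 5e 36 36 36 f5 73 3d f6) = 04 3d; tag = H(24 3e 34 5c 5c 5c 04 3d) = 01eb
m2: inner = H(4e 54 5e 36 36 36 95 a5 bd da) = 04 73; tag = H(24 3e 34 5c 5c 5c 04 73) = 0221
m3: inner = H(4e 54 5e 36 36 36 2c f0 00 56) = 03 14; tag = H(24 3e 34 5c 5c 5c 03 14) = 01c1 ← matches
m4: inner = H(4e 54 5e 36 36 36 49 48 da 68) = 03 75; tag = H(24 3e 34 5c 5c 5c 03 75) = 0222

3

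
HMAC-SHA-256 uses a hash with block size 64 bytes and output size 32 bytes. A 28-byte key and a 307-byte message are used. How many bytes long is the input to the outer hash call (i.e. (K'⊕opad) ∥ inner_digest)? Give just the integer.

Key is 28 ≤ 64 bytes, zero-padded: |K'| = 64.
Outer input = (K'⊕opad) ∥ H(inner) → 64 + 32 = 96 bytes.

96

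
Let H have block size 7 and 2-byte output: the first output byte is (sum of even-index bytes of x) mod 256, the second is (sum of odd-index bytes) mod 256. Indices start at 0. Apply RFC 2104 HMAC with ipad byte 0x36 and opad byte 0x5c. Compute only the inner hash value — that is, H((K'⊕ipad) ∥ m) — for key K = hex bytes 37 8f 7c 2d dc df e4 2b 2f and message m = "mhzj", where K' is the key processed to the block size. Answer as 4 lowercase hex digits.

0843

Key hex bytes 37 8f 7c 2d dc df e4 2b 2f is 9 bytes > B = 7, so hash it first: H(key) = a2 c6, then zero-pad to 7 bytes: K' = a2 c6 00 00 00 00 00.
K' ⊕ ipad = 94 f0 36 36 36 36 36.
Inner input = 94 f0 36 36 36 36 36 ∥ 6d 68 7a 6a.
Inner hash: even-index sum = 520 mod 256 = 8; odd-index sum = 579 mod 256 = 67 → 08 43.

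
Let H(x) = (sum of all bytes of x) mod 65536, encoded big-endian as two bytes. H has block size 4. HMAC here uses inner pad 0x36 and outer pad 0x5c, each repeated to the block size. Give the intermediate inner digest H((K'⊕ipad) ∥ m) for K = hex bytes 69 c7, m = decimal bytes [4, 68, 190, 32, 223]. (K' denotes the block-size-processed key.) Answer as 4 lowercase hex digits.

Key hex bytes 69 c7 is 2 bytes ≤ B = 4; zero-pad to 4 bytes: K' = 69 c7 00 00.
K' ⊕ ipad = 5f f1 36 36.
Inner input = 5f f1 36 36 ∥ 04 44 be 20 df.
Inner hash: sum = 95+241+54+54+4+68+190+32+223 = 961 → 03 c1.

03c1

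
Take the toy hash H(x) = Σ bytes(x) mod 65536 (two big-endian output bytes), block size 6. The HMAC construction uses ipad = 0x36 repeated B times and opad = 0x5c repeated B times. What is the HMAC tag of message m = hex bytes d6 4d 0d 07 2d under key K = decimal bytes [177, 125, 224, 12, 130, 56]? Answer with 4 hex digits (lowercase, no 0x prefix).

0368

Key decimal bytes [177, 125, 224, 12, 130, 56] = b1 7d e0 0c 82 38 is exactly B = 6 bytes: K' = b1 7d e0 0c 82 38.
K' ⊕ ipad = 87 4b d6 3a b4 0e.  K' ⊕ opad = ed 21 bc 50 de 64.
Inner input = (K'⊕ipad) ∥ m = 87 4b d6 3a b4 0e ∥ d6 4d 0d 07 2d.
Inner hash: sum = 135+75+214+58+180+14+214+77+13+7+45 = 1032 → 04 08.
Outer input = (K'⊕opad) ∥ inner = ed 21 bc 50 de 64 ∥ 04 08.
Outer hash (tag): sum = 237+33+188+80+222+100+4+8 = 872 → 03 68.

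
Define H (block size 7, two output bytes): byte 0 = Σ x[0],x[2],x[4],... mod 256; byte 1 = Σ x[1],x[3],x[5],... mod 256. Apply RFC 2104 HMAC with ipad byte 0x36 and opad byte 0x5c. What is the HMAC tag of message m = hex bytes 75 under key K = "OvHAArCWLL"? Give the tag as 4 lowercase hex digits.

Key "OvHAArCWLL" = 4f 76 48 41 41 72 43 57 4c 4c is 10 bytes > B = 7, so hash it first: H(key) = 67 cc, then zero-pad to 7 bytes: K' = 67 cc 00 00 00 00 00.
K' ⊕ ipad = 51 fa 36 36 36 36 36.  K' ⊕ opad = 3b 90 5c 5c 5c 5c 5c.
Inner input = (K'⊕ipad) ∥ m = 51 fa 36 36 36 36 36 ∥ 75.
Inner hash: even-index sum = 243 mod 256 = 243; odd-index sum = 475 mod 256 = 219 → f3 db.
Outer input = (K'⊕opad) ∥ inner = 3b 90 5c 5c 5c 5c 5c ∥ f3 db.
Outer hash (tag): even-index sum = 554 mod 256 = 42; odd-index sum = 571 mod 256 = 59 → 2a 3b.

2a3b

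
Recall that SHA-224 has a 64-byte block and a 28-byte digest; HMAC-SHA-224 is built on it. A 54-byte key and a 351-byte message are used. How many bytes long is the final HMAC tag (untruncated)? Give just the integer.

28

The tag is one SHA-224 digest: 28 bytes.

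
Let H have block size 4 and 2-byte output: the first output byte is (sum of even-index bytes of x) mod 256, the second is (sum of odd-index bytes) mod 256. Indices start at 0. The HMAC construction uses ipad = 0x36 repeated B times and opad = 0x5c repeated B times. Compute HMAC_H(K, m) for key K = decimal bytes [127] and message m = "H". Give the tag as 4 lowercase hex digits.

4624

Key decimal bytes [127] = 7f is 1 byte ≤ B = 4; zero-pad to 4 bytes: K' = 7f 00 00 00.
K' ⊕ ipad = 49 36 36 36.  K' ⊕ opad = 23 5c 5c 5c.
Inner input = (K'⊕ipad) ∥ m = 49 36 36 36 ∥ 48.
Inner hash: even-index sum = 199 mod 256 = 199; odd-index sum = 108 mod 256 = 108 → c7 6c.
Outer input = (K'⊕opad) ∥ inner = 23 5c 5c 5c ∥ c7 6c.
Outer hash (tag): even-index sum = 326 mod 256 = 70; odd-index sum = 292 mod 256 = 36 → 46 24.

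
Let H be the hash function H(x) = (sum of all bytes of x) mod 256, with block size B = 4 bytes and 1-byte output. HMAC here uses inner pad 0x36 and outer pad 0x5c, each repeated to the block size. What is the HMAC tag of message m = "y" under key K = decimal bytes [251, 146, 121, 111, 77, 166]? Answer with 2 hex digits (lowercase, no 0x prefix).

c1

Key decimal bytes [251, 146, 121, 111, 77, 166] = fb 92 79 6f 4d a6 is 6 bytes > B = 4, so hash it first: H(key) = 68, then zero-pad to 4 bytes: K' = 68 00 00 00.
K' ⊕ ipad = 5e 36 36 36.  K' ⊕ opad = 34 5c 5c 5c.
Inner input = (K'⊕ipad) ∥ m = 5e 36 36 36 ∥ 79.
Inner hash: sum = 94+54+54+54+121 = 377; mod 256 = 121 → 79.
Outer input = (K'⊕opad) ∥ inner = 34 5c 5c 5c ∥ 79.
Outer hash (tag): sum = 52+92+92+92+121 = 449; mod 256 = 193 → c1.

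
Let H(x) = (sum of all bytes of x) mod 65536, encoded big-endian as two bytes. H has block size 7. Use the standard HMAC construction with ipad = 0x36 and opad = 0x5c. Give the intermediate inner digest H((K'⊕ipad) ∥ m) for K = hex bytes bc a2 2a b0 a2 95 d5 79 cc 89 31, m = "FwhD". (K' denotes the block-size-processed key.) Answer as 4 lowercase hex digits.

031c

Key hex bytes bc a2 2a b0 a2 95 d5 79 cc 89 31 is 11 bytes > B = 7, so hash it first: H(key) = 06 43, then zero-pad to 7 bytes: K' = 06 43 00 00 00 00 00.
K' ⊕ ipad = 30 75 36 36 36 36 36.
Inner input = 30 75 36 36 36 36 36 ∥ 46 77 68 44.
Inner hash: sum = 48+117+54+54+54+54+54+70+119+104+68 = 796 → 03 1c.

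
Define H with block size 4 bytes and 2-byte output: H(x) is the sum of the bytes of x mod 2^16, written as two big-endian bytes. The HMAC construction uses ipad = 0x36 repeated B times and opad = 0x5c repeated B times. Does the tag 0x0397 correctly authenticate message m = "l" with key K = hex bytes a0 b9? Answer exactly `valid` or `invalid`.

Key hex bytes a0 b9 is 2 bytes ≤ B = 4; zero-pad to 4 bytes: K' = a0 b9 00 00.
K' ⊕ ipad = 96 8f 36 36; K' ⊕ opad = fc e5 5c 5c.
Inner hash: sum = 150+143+54+54+108 = 509 → 01 fd.
Outer hash (recomputed tag): sum = 252+229+92+92+1+253 = 919 → 03 97.
Recomputed tag = 0397; claimed = 0397 → match.

valid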